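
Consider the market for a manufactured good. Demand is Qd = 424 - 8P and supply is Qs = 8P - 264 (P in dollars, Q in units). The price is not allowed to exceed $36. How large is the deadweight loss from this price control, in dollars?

Equilibrium: 424 - 8P = 8P - 264, so 688 = 16P and P* = 43, Q* = 80.
The ceiling of 36 is below the equilibrium price 43, so it binds.
At P = 36: Qd = 424 - 8·36 = 136 and Qs = 8·36 - 264 = 24.
Quantity traded falls to 24. At Q = 24 the demand price is (424 - 24)/8 = 50 and the supply price is (264 + 24)/8 = 36.
Deadweight loss = ½ · (50 - 36) · (80 - 24) = ½ · 14 · 56 = 392.

392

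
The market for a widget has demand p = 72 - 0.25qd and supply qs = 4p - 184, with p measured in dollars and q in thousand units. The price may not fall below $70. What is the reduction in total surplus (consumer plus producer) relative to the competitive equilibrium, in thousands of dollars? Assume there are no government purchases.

Rearranging demand gives qd = 288 - 4p. Without the control the market clears where 288 - 4p = 4p - 184, i.e. p* = 59 and q* = 52.
Because the floor (70) lies above the market-clearing price, it is binding.
At p = 70: qd = 288 - 4·70 = 8 and qs = 4·70 - 184 = 96.
Quantity traded falls to 8. At q = 8 the demand price is (288 - 8)/4 = 70 and the supply price is (184 + 8)/4 = 48.
Deadweight loss = ½ · (70 - 48) · (52 - 8) = ½ · 22 · 44 = 484.

484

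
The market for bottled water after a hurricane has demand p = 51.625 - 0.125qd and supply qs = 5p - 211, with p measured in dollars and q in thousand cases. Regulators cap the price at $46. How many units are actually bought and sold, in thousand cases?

19

Rearranging demand gives qd = 413 - 8p. Equilibrium: 413 - 8p = 5p - 211, so 624 = 13p and p* = 48, q* = 29.
The ceiling of 46 is below the equilibrium price 48, so it binds.
At p = 46: qd = 413 - 8·46 = 45 and qs = 5·46 - 211 = 19.
The quantity actually transacted is the short side, supply: 19.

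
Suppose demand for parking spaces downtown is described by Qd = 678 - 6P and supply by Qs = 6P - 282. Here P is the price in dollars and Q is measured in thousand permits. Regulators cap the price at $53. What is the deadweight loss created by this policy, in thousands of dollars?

In a free market, 678 - 6P = 6P - 282 gives the equilibrium P* = 80, Q* = 198.
The ceiling of 53 is below the equilibrium price 80, so it binds.
At P = 53: Qd = 678 - 6·53 = 360 and Qs = 6·53 - 282 = 36.
Quantity traded falls to 36. At Q = 36 the demand price is (678 - 36)/6 = 107 and the supply price is (282 + 36)/6 = 53.
Deadweight loss = ½ · (107 - 53) · (198 - 36) = ½ · 54 · 162 = 4374.

4374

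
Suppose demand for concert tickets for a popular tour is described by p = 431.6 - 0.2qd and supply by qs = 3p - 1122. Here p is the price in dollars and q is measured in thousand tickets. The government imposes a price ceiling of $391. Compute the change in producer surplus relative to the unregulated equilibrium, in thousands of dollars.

Rearranging demand gives qd = 2158 - 5p. Setting quantity demanded equal to quantity supplied, 2158 - 5p = 3p - 1122, gives p* = 410 and q* = 108.
The ceiling of 391 is below the equilibrium price 410, so it binds.
At p = 391: qd = 2158 - 5·391 = 203 and qs = 3·391 - 1122 = 51.
Producer surplus without the control is ½ · (410 - 374) · 108 = 1944.
With the ceiling, producers sell 51 units at 391, so PS = ½ · (391 - 374) · 51 = 433.5.
Change in producer surplus = 433.5 - 1944 = -1510.5.

-1510.5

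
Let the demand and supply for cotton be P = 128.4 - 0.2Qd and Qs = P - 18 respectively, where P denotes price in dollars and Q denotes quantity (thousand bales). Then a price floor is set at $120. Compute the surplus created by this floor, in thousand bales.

60

Rearranging demand gives Qd = 642 - 5P. Without the control the market clears where 642 - 5P = P - 18, i.e. P* = 110 and Q* = 92.
Since 120 > 110, the floor is binding.
At P = 120: Qd = 642 - 5·120 = 42 and Qs = 120 - 18 = 102.
Surplus = Qs - Qd = 102 - 42 = 60.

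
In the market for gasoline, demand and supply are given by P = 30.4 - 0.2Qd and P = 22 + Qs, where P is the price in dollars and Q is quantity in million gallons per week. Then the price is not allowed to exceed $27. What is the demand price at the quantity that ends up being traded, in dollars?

Rearranging demand gives Qd = 152 - 5P; rearranging supply gives Qs = P - 22. Setting quantity demanded equal to quantity supplied, 152 - 5P = P - 22, gives P* = 29 and Q* = 7.
Since 27 < 29, the ceiling is binding.
At P = 27: Qd = 152 - 5·27 = 17 and Qs = 27 - 22 = 5.
Only 5 units reach the market. On the demand curve, the marginal buyer's willingness to pay at Q = 5 is (152 - 5)/5 = 29.4.

29.4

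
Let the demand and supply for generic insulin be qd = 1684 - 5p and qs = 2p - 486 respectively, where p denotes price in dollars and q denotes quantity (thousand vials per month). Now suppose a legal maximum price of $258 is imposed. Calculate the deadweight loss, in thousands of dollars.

3785.6

In a free market, 1684 - 5p = 2p - 486 gives the equilibrium p* = 310, q* = 134.
Because the ceiling (258) lies below the market-clearing price, it is binding.
At p = 258: qd = 1684 - 5·258 = 394 and qs = 2·258 - 486 = 30.
Quantity traded falls to 30. At q = 30 the demand price is (1684 - 30)/5 = 330.8 and the supply price is (486 + 30)/2 = 258.
Deadweight loss = ½ · (330.8 - 258) · (134 - 30) = ½ · 72.8 · 104 = 3785.6.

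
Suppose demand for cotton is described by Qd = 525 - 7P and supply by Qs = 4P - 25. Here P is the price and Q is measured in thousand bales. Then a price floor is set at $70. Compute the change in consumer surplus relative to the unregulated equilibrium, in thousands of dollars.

Equilibrium: 525 - 7P = 4P - 25, so 550 = 11P and P* = 50, Q* = 175.
Because the floor (70) lies above the market-clearing price, it is binding.
At P = 70: Qd = 525 - 7·70 = 35 and Qs = 4·70 - 25 = 255.
Consumer surplus without the control is ½ · (75 - 50) · 175 = 2187.5.
With the floor, consumers buy 35 units at 70, so CS = ½ · (75 - 70) · 35 = 87.5.
Change in consumer surplus = 87.5 - 2187.5 = -2100.

-2100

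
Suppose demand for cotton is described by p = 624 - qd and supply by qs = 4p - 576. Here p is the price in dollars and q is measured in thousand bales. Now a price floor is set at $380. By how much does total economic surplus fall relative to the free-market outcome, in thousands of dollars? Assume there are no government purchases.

Rearranging demand gives qd = 624 - p. In a free market, 624 - p = 4p - 576 gives the equilibrium p* = 240, q* = 384.
Because the floor (380) lies above the market-clearing price, it is binding.
At p = 380: qd = 624 - 380 = 244 and qs = 4·380 - 576 = 944.
Quantity traded falls to 244. At q = 244 the demand price is 624 - 244 = 380 and the supply price is (576 + 244)/4 = 205.
Deadweight loss = ½ · (380 - 205) · (384 - 244) = ½ · 175 · 140 = 12250.

12250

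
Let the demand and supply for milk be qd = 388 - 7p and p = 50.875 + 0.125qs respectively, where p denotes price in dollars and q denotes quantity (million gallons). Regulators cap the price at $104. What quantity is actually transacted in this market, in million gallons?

17

Rearranging supply gives qs = 8p - 407. In a free market, 388 - 7p = 8p - 407 gives the equilibrium p* = 53, q* = 17.
Since 104 is above p* = 53, the ceiling does not bind and the free-market outcome prevails.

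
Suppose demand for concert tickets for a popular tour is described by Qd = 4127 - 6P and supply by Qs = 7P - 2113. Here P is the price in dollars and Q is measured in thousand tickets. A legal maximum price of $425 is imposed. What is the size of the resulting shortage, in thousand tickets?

715

Setting quantity demanded equal to quantity supplied, 4127 - 6P = 7P - 2113, gives P* = 480 and Q* = 1247.
The ceiling of 425 is below the equilibrium price 480, so it binds.
At P = 425: Qd = 4127 - 6·425 = 1577 and Qs = 7·425 - 2113 = 862.
Shortage = Qd - Qs = 1577 - 862 = 715.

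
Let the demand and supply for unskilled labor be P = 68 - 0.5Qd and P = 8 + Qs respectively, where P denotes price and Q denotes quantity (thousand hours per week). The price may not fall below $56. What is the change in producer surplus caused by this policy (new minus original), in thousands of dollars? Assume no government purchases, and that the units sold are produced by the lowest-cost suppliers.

64

Rearranging demand gives Qd = 136 - 2P; rearranging supply gives Qs = P - 8. Without the control the market clears where 136 - 2P = P - 8, i.e. P* = 48 and Q* = 40.
The floor of 56 is above the equilibrium price 48, so it binds.
At P = 56: Qd = 136 - 2·56 = 24 and Qs = 56 - 8 = 48.
Producer surplus without the control is ½ · (48 - 8) · 40 = 800.
With the floor, 24 units are sold at 56. The supply price at Q = 24 is 32, so PS = ½ · [(56 - 8) + (56 - 32)] · 24 = 864.
Change in producer surplus = 864 - 800 = 64.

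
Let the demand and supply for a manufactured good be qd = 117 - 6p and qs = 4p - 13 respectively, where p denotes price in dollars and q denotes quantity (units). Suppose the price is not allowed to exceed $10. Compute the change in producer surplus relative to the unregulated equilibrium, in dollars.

-99

Setting quantity demanded equal to quantity supplied, 117 - 6p = 4p - 13, gives p* = 13 and q* = 39.
Since 10 < 13, the ceiling is binding.
At p = 10: qd = 117 - 6·10 = 57 and qs = 4·10 - 13 = 27.
Producer surplus without the control is ½ · (13 - 3.25) · 39 = 190.125.
With the ceiling, producers sell 27 units at 10, so PS = ½ · (10 - 3.25) · 27 = 91.125.
Change in producer surplus = 91.125 - 190.125 = -99.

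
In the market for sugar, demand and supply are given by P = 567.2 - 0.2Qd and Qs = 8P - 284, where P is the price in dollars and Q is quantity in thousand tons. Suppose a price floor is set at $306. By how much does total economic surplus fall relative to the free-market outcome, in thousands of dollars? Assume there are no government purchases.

Rearranging demand gives Qd = 2836 - 5P. Equilibrium: 2836 - 5P = 8P - 284, so 3120 = 13P and P* = 240, Q* = 1636.
Because the floor (306) lies above the market-clearing price, it is binding.
At P = 306: Qd = 2836 - 5·306 = 1306 and Qs = 8·306 - 284 = 2164.
Quantity traded falls to 1306. At Q = 1306 the demand price is (2836 - 1306)/5 = 306 and the supply price is (284 + 1306)/8 = 198.75.
Deadweight loss = ½ · (306 - 198.75) · (1636 - 1306) = ½ · 107.25 · 330 = 17696.25.

17696.25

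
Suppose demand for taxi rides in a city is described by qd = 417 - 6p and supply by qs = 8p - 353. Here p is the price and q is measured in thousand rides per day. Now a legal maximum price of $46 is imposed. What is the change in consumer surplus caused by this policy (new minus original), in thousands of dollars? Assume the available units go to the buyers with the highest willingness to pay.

-297

In a free market, 417 - 6p = 8p - 353 gives the equilibrium p* = 55, q* = 87.
The ceiling of 46 is below the equilibrium price 55, so it binds.
At p = 46: qd = 417 - 6·46 = 141 and qs = 8·46 - 353 = 15.
Consumer surplus without the control is ½ · (69.5 - 55) · 87 = 630.75.
With the ceiling, 15 units are sold at 46 (assume they go to the highest-value buyers). The demand price at q = 15 is 67, so CS = ½ · [(69.5 - 46) + (67 - 46)] · 15 = 333.75.
Change in consumer surplus = 333.75 - 630.75 = -297.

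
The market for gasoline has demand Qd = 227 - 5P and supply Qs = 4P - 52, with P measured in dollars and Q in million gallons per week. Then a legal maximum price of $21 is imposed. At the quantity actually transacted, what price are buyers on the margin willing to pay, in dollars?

39

Setting quantity demanded equal to quantity supplied, 227 - 5P = 4P - 52, gives P* = 31 and Q* = 72.
Because the ceiling (21) lies below the market-clearing price, it is binding.
At P = 21: Qd = 227 - 5·21 = 122 and Qs = 4·21 - 52 = 32.
Only 32 units reach the market. On the demand curve, the marginal buyer's willingness to pay at Q = 32 is (227 - 32)/5 = 39.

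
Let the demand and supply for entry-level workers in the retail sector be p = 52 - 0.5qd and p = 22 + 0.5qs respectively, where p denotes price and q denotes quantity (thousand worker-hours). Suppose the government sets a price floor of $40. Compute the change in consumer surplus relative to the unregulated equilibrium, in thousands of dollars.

Rearranging demand gives qd = 104 - 2p; rearranging supply gives qs = 2p - 44. Setting quantity demanded equal to quantity supplied, 104 - 2p = 2p - 44, gives p* = 37 and q* = 30.
Because the floor (40) lies above the market-clearing price, it is binding.
At p = 40: qd = 104 - 2·40 = 24 and qs = 2·40 - 44 = 36.
Consumer surplus without the control is ½ · (52 - 37) · 30 = 225.
With the floor, consumers buy 24 units at 40, so CS = ½ · (52 - 40) · 24 = 144.
Change in consumer surplus = 144 - 225 = -81.

-81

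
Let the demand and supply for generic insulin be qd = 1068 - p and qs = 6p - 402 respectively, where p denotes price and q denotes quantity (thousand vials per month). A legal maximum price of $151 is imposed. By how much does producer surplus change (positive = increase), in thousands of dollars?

In a free market, 1068 - p = 6p - 402 gives the equilibrium p* = 210, q* = 858.
Since 151 < 210, the ceiling is binding.
At p = 151: qd = 1068 - 151 = 917 and qs = 6·151 - 402 = 504.
Producer surplus without the control is ½ · (210 - 67) · 858 = 61347.
With the ceiling, producers sell 504 units at 151, so PS = ½ · (151 - 67) · 504 = 21168.
Change in producer surplus = 21168 - 61347 = -40179.

-40179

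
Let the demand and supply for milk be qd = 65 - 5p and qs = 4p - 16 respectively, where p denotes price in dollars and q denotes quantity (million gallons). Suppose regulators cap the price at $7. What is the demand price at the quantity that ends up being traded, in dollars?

In a free market, 65 - 5p = 4p - 16 gives the equilibrium p* = 9, q* = 20.
Because the ceiling (7) lies below the market-clearing price, it is binding.
At p = 7: qd = 65 - 5·7 = 30 and qs = 4·7 - 16 = 12.
Only 12 units reach the market. On the demand curve, the marginal buyer's willingness to pay at q = 12 is (65 - 12)/5 = 10.6.

10.6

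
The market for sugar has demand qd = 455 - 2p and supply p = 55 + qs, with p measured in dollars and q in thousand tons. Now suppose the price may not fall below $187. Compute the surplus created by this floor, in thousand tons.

Rearranging supply gives qs = p - 55. Setting quantity demanded equal to quantity supplied, 455 - 2p = p - 55, gives p* = 170 and q* = 115.
The floor of 187 is above the equilibrium price 170, so it binds.
At p = 187: qd = 455 - 2·187 = 81 and qs = 187 - 55 = 132.
Surplus = qs - qd = 132 - 81 = 51.

51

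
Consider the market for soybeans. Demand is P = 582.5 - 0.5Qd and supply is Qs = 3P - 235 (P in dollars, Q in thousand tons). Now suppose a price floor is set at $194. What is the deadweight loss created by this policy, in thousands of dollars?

0

Rearranging demand gives Qd = 1165 - 2P. Equilibrium: 1165 - 2P = 3P - 235, so 1400 = 5P and P* = 280, Q* = 605.
The floor of 194 is below the equilibrium price 280, so it is not binding; the market clears at P* = 280, Q* = 605.
Since the control does not bind, no trades are prevented and deadweight loss is zero.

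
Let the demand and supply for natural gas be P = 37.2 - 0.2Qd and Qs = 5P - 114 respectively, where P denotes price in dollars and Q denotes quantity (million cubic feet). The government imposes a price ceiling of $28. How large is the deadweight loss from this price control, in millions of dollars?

Rearranging demand gives Qd = 186 - 5P. Setting quantity demanded equal to quantity supplied, 186 - 5P = 5P - 114, gives P* = 30 and Q* = 36.
Since 28 < 30, the ceiling is binding.
At P = 28: Qd = 186 - 5·28 = 46 and Qs = 5·28 - 114 = 26.
Quantity traded falls to 26. At Q = 26 the demand price is (186 - 26)/5 = 32 and the supply price is (114 + 26)/5 = 28.
Deadweight loss = ½ · (32 - 28) · (36 - 26) = ½ · 4 · 10 = 20.

20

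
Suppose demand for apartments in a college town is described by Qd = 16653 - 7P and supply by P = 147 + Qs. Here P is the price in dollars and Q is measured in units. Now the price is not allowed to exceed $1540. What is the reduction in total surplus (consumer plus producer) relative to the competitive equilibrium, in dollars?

179200

Rearranging supply gives Qs = P - 147. Setting quantity demanded equal to quantity supplied, 16653 - 7P = P - 147, gives P* = 2100 and Q* = 1953.
Because the ceiling (1540) lies below the market-clearing price, it is binding.
At P = 1540: Qd = 16653 - 7·1540 = 5873 and Qs = 1540 - 147 = 1393.
Quantity traded falls to 1393. At Q = 1393 the demand price is (16653 - 1393)/7 = 2180 and the supply price is 147 + 1393 = 1540.
Deadweight loss = ½ · (2180 - 1540) · (1953 - 1393) = ½ · 640 · 560 = 179200.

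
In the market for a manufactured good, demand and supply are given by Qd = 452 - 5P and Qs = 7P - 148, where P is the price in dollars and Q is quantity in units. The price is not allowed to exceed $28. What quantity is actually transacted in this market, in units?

48

Setting quantity demanded equal to quantity supplied, 452 - 5P = 7P - 148, gives P* = 50 and Q* = 202.
The ceiling of 28 is below the equilibrium price 50, so it binds.
At P = 28: Qd = 452 - 5·28 = 312 and Qs = 7·28 - 148 = 48.
The quantity actually transacted is the short side, supply: 48.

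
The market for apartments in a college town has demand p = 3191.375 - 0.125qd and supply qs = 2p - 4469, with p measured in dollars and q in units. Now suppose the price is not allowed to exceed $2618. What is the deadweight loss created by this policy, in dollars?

182405

Rearranging demand gives qd = 25531 - 8p. Without the control the market clears where 25531 - 8p = 2p - 4469, i.e. p* = 3000 and q* = 1531.
The ceiling of 2618 is below the equilibrium price 3000, so it binds.
At p = 2618: qd = 25531 - 8·2618 = 4587 and qs = 2·2618 - 4469 = 767.
Quantity traded falls to 767. At q = 767 the demand price is (25531 - 767)/8 = 3095.5 and the supply price is (4469 + 767)/2 = 2618.
Deadweight loss = ½ · (3095.5 - 2618) · (1531 - 767) = ½ · 477.5 · 764 = 182405.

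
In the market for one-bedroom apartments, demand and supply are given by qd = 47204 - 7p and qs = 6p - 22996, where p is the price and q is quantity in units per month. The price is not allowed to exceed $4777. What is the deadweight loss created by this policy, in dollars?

Setting quantity demanded equal to quantity supplied, 47204 - 7p = 6p - 22996, gives p* = 5400 and q* = 9404.
Since 4777 < 5400, the ceiling is binding.
At p = 4777: qd = 47204 - 7·4777 = 13765 and qs = 6·4777 - 22996 = 5666.
Quantity traded falls to 5666. At q = 5666 the demand price is (47204 - 5666)/7 = 5934 and the supply price is (22996 + 5666)/6 = 4777.
Deadweight loss = ½ · (5934 - 4777) · (9404 - 5666) = ½ · 1157 · 3738 = 2162433.

2162433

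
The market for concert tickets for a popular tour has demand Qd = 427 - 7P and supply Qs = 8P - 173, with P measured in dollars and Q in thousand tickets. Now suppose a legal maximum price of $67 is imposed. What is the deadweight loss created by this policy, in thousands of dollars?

0

Setting quantity demanded equal to quantity supplied, 427 - 7P = 8P - 173, gives P* = 40 and Q* = 147.
The ceiling of 67 is above the equilibrium price 40, so it is not binding; the market clears at P* = 40, Q* = 147.
Since the control does not bind, no trades are prevented and deadweight loss is zero.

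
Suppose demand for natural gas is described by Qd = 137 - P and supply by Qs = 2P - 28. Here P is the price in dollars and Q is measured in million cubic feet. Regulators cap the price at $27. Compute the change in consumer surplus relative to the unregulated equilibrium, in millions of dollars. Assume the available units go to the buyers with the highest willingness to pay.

Setting quantity demanded equal to quantity supplied, 137 - P = 2P - 28, gives P* = 55 and Q* = 82.
Because the ceiling (27) lies below the market-clearing price, it is binding.
At P = 27: Qd = 137 - 27 = 110 and Qs = 2·27 - 28 = 26.
Consumer surplus without the control is ½ · (137 - 55) · 82 = 3362.
With the ceiling, 26 units are sold at 27 (assume they go to the highest-value buyers). The demand price at Q = 26 is 111, so CS = ½ · [(137 - 27) + (111 - 27)] · 26 = 2522.
Change in consumer surplus = 2522 - 3362 = -840.

-840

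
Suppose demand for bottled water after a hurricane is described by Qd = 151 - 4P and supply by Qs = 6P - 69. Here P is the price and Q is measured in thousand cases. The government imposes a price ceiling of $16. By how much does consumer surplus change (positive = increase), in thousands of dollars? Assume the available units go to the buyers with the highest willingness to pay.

Equilibrium: 151 - 4P = 6P - 69, so 220 = 10P and P* = 22, Q* = 63.
The ceiling of 16 is below the equilibrium price 22, so it binds.
At P = 16: Qd = 151 - 4·16 = 87 and Qs = 6·16 - 69 = 27.
Consumer surplus without the control is ½ · (37.75 - 22) · 63 = 496.125.
With the ceiling, 27 units are sold at 16 (assume they go to the highest-value buyers). The demand price at Q = 27 is 31, so CS = ½ · [(37.75 - 16) + (31 - 16)] · 27 = 496.125.
Change in consumer surplus = 496.125 - 496.125 = 0.

0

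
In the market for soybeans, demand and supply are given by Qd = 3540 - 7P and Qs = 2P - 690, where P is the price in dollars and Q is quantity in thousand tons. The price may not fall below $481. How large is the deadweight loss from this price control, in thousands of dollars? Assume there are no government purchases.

1905.75

Without the control the market clears where 3540 - 7P = 2P - 690, i.e. P* = 470 and Q* = 250.
The floor of 481 is above the equilibrium price 470, so it binds.
At P = 481: Qd = 3540 - 7·481 = 173 and Qs = 2·481 - 690 = 272.
Quantity traded falls to 173. At Q = 173 the demand price is (3540 - 173)/7 = 481 and the supply price is (690 + 173)/2 = 431.5.
Deadweight loss = ½ · (481 - 431.5) · (250 - 173) = ½ · 49.5 · 77 = 1905.75.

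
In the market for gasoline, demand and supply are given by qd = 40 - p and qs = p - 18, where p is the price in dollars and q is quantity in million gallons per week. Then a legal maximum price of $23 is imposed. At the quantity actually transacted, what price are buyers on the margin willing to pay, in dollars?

35

Equilibrium: 40 - p = p - 18, so 58 = 2p and p* = 29, q* = 11.
Since 23 < 29, the ceiling is binding.
At p = 23: qd = 40 - 23 = 17 and qs = 23 - 18 = 5.
Only 5 units reach the market. On the demand curve, the marginal buyer's willingness to pay at q = 5 is (40 - 5) = 35.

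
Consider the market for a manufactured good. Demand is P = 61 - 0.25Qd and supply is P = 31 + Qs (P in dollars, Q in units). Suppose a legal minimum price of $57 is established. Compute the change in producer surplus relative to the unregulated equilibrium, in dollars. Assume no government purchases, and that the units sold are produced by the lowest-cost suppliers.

0

Rearranging demand gives Qd = 244 - 4P; rearranging supply gives Qs = P - 31. In a free market, 244 - 4P = P - 31 gives the equilibrium P* = 55, Q* = 24.
Because the floor (57) lies above the market-clearing price, it is binding.
At P = 57: Qd = 244 - 4·57 = 16 and Qs = 57 - 31 = 26.
Producer surplus without the control is ½ · (55 - 31) · 24 = 288.
With the floor, 16 units are sold at 57. The supply price at Q = 16 is 47, so PS = ½ · [(57 - 31) + (57 - 47)] · 16 = 288.
Change in producer surplus = 288 - 288 = 0.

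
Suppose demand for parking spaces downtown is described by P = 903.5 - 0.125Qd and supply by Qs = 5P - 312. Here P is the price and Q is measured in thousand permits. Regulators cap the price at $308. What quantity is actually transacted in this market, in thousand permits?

Rearranging demand gives Qd = 7228 - 8P. In a free market, 7228 - 8P = 5P - 312 gives the equilibrium P* = 580, Q* = 2588.
Since 308 < 580, the ceiling is binding.
At P = 308: Qd = 7228 - 8·308 = 4764 and Qs = 5·308 - 312 = 1228.
The quantity actually transacted is the short side, supply: 1228.

1228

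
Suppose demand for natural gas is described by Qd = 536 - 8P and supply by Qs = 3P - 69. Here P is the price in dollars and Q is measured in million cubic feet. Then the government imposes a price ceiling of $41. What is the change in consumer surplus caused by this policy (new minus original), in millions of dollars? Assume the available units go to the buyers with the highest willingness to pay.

645.75

Equilibrium: 536 - 8P = 3P - 69, so 605 = 11P and P* = 55, Q* = 96.
The ceiling of 41 is below the equilibrium price 55, so it binds.
At P = 41: Qd = 536 - 8·41 = 208 and Qs = 3·41 - 69 = 54.
Consumer surplus without the control is ½ · (67 - 55) · 96 = 576.
With the ceiling, 54 units are sold at 41 (assume they go to the highest-value buyers). The demand price at Q = 54 is 60.25, so CS = ½ · [(67 - 41) + (60.25 - 41)] · 54 = 1221.75.
Change in consumer surplus = 1221.75 - 576 = 645.75.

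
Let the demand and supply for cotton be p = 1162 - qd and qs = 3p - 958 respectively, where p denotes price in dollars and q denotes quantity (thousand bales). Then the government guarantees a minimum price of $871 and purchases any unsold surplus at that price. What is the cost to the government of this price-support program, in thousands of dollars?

Rearranging demand gives qd = 1162 - p. Setting quantity demanded equal to quantity supplied, 1162 - p = 3p - 958, gives p* = 530 and q* = 632.
Since 871 > 530, the floor is binding.
At p = 871: qd = 1162 - 871 = 291 and qs = 3·871 - 958 = 1655.
Surplus = qs - qd = 1364.
Government expenditure = surplus × support price = 1364 × 871 = 1188044.

1188044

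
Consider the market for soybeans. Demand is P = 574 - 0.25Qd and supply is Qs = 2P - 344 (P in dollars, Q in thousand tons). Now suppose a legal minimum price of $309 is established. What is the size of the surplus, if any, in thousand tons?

Rearranging demand gives Qd = 2296 - 4P. Without the control the market clears where 2296 - 4P = 2P - 344, i.e. P* = 440 and Q* = 536.
Since 309 is below P* = 440, the floor does not bind and the free-market outcome prevails.
Since the control does not bind, there is no surplus.

0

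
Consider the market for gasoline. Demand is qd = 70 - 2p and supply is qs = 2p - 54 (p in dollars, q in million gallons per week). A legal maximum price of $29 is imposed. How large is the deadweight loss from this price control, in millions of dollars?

Without the control the market clears where 70 - 2p = 2p - 54, i.e. p* = 31 and q* = 8.
Because the ceiling (29) lies below the market-clearing price, it is binding.
At p = 29: qd = 70 - 2·29 = 12 and qs = 2·29 - 54 = 4.
Quantity traded falls to 4. At q = 4 the demand price is (70 - 4)/2 = 33 and the supply price is (54 + 4)/2 = 29.
Deadweight loss = ½ · (33 - 29) · (8 - 4) = ½ · 4 · 4 = 8.

8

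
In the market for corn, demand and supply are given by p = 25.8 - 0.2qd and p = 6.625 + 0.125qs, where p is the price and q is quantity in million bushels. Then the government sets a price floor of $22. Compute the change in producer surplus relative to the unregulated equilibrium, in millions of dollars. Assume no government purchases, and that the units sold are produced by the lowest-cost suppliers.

Rearranging demand gives qd = 129 - 5p; rearranging supply gives qs = 8p - 53. Setting quantity demanded equal to quantity supplied, 129 - 5p = 8p - 53, gives p* = 14 and q* = 59.
Because the floor (22) lies above the market-clearing price, it is binding.
At p = 22: qd = 129 - 5·22 = 19 and qs = 8·22 - 53 = 123.
Producer surplus without the control is ½ · (14 - 6.625) · 59 = 217.5625.
With the floor, 19 units are sold at 22. The supply price at q = 19 is 9, so PS = ½ · [(22 - 6.625) + (22 - 9)] · 19 = 269.5625.
Change in producer surplus = 269.5625 - 217.5625 = 52.

52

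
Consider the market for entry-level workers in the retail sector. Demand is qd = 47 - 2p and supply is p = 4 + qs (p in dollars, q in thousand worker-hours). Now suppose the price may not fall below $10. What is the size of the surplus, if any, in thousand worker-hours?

0

Rearranging supply gives qs = p - 4. Without the control the market clears where 47 - 2p = p - 4, i.e. p* = 17 and q* = 13.
Since 10 is below p* = 17, the floor does not bind and the free-market outcome prevails.
Since the control does not bind, there is no surplus.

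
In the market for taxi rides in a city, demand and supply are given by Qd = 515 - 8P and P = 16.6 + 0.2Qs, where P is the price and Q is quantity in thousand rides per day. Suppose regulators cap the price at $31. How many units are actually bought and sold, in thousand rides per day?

Rearranging supply gives Qs = 5P - 83. Equilibrium: 515 - 8P = 5P - 83, so 598 = 13P and P* = 46, Q* = 147.
Because the ceiling (31) lies below the market-clearing price, it is binding.
At P = 31: Qd = 515 - 8·31 = 267 and Qs = 5·31 - 83 = 72.
The quantity actually transacted is the short side, supply: 72.

72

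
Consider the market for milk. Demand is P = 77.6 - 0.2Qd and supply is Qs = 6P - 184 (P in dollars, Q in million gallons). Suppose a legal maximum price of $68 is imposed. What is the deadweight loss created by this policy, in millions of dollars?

Rearranging demand gives Qd = 388 - 5P. Setting quantity demanded equal to quantity supplied, 388 - 5P = 6P - 184, gives P* = 52 and Q* = 128.
The ceiling of 68 is above the equilibrium price 52, so it is not binding; the market clears at P* = 52, Q* = 128.
Since the control does not bind, no trades are prevented and deadweight loss is zero.

0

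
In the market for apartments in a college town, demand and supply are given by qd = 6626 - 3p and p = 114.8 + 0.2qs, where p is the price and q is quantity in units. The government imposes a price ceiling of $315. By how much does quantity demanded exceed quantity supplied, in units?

4680

Rearranging supply gives qs = 5p - 574. In a free market, 6626 - 3p = 5p - 574 gives the equilibrium p* = 900, q* = 3926.
Since 315 < 900, the ceiling is binding.
At p = 315: qd = 6626 - 3·315 = 5681 and qs = 5·315 - 574 = 1001.
Shortage = qd - qs = 5681 - 1001 = 4680.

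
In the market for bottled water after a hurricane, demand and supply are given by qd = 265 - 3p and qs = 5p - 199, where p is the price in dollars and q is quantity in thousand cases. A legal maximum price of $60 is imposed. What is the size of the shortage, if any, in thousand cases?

Equilibrium: 265 - 3p = 5p - 199, so 464 = 8p and p* = 58, q* = 91.
Since 60 is above p* = 58, the ceiling does not bind and the free-market outcome prevails.
Since the control does not bind, there is no shortage.

0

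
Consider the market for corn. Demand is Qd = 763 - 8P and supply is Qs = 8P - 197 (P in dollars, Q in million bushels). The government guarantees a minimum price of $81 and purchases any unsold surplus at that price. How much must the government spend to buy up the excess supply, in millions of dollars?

27216

In a free market, 763 - 8P = 8P - 197 gives the equilibrium P* = 60, Q* = 283.
Because the floor (81) lies above the market-clearing price, it is binding.
At P = 81: Qd = 763 - 8·81 = 115 and Qs = 8·81 - 197 = 451.
Surplus = Qs - Qd = 336.
Government expenditure = surplus × support price = 336 × 81 = 27216.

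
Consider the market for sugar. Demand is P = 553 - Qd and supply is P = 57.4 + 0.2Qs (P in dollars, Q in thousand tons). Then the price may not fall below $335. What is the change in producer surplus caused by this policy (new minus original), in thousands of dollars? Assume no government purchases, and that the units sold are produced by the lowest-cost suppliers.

Rearranging demand gives Qd = 553 - P; rearranging supply gives Qs = 5P - 287. Equilibrium: 553 - P = 5P - 287, so 840 = 6P and P* = 140, Q* = 413.
Since 335 > 140, the floor is binding.
At P = 335: Qd = 553 - 335 = 218 and Qs = 5·335 - 287 = 1388.
Producer surplus without the control is ½ · (140 - 57.4) · 413 = 17056.9.
With the floor, 218 units are sold at 335. The supply price at Q = 218 is 101, so PS = ½ · [(335 - 57.4) + (335 - 101)] · 218 = 55764.4.
Change in producer surplus = 55764.4 - 17056.9 = 38707.5.

38707.5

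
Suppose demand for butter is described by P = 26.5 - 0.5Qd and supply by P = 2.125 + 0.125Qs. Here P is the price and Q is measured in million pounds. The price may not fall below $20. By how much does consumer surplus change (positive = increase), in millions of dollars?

-338

Rearranging demand gives Qd = 53 - 2P; rearranging supply gives Qs = 8P - 17. Equilibrium: 53 - 2P = 8P - 17, so 70 = 10P and P* = 7, Q* = 39.
Because the floor (20) lies above the market-clearing price, it is binding.
At P = 20: Qd = 53 - 2·20 = 13 and Qs = 8·20 - 17 = 143.
Consumer surplus without the control is ½ · (26.5 - 7) · 39 = 380.25.
With the floor, consumers buy 13 units at 20, so CS = ½ · (26.5 - 20) · 13 = 42.25.
Change in consumer surplus = 42.25 - 380.25 = -338.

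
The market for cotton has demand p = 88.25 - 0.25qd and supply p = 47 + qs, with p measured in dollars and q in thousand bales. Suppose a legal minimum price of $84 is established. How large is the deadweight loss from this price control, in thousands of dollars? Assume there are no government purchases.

Rearranging demand gives qd = 353 - 4p; rearranging supply gives qs = p - 47. Without the control the market clears where 353 - 4p = p - 47, i.e. p* = 80 and q* = 33.
Because the floor (84) lies above the market-clearing price, it is binding.
At p = 84: qd = 353 - 4·84 = 17 and qs = 84 - 47 = 37.
Quantity traded falls to 17. At q = 17 the demand price is (353 - 17)/4 = 84 and the supply price is 47 + 17 = 64.
Deadweight loss = ½ · (84 - 64) · (33 - 17) = ½ · 20 · 16 = 160.

160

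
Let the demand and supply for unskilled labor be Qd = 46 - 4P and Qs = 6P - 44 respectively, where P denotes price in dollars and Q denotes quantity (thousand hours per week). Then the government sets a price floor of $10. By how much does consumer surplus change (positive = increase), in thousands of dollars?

-8

Setting quantity demanded equal to quantity supplied, 46 - 4P = 6P - 44, gives P* = 9 and Q* = 10.
Because the floor (10) lies above the market-clearing price, it is binding.
At P = 10: Qd = 46 - 4·10 = 6 and Qs = 6·10 - 44 = 16.
Consumer surplus without the control is ½ · (11.5 - 9) · 10 = 12.5.
With the floor, consumers buy 6 units at 10, so CS = ½ · (11.5 - 10) · 6 = 4.5.
Change in consumer surplus = 4.5 - 12.5 = -8.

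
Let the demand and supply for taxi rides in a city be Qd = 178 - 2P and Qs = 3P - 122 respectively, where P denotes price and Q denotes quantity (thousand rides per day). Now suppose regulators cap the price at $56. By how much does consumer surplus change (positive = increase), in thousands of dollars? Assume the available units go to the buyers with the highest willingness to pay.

148

Without the control the market clears where 178 - 2P = 3P - 122, i.e. P* = 60 and Q* = 58.
Since 56 < 60, the ceiling is binding.
At P = 56: Qd = 178 - 2·56 = 66 and Qs = 3·56 - 122 = 46.
Consumer surplus without the control is ½ · (89 - 60) · 58 = 841.
With the ceiling, 46 units are sold at 56 (assume they go to the highest-value buyers). The demand price at Q = 46 is 66, so CS = ½ · [(89 - 56) + (66 - 56)] · 46 = 989.
Change in consumer surplus = 989 - 841 = 148.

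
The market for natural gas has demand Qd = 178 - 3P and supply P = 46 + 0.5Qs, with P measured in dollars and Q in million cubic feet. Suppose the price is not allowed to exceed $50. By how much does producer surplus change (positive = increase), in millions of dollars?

Rearranging supply gives Qs = 2P - 92. Equilibrium: 178 - 3P = 2P - 92, so 270 = 5P and P* = 54, Q* = 16.
Because the ceiling (50) lies below the market-clearing price, it is binding.
At P = 50: Qd = 178 - 3·50 = 28 and Qs = 2·50 - 92 = 8.
Producer surplus without the control is ½ · (54 - 46) · 16 = 64.
With the ceiling, producers sell 8 units at 50, so PS = ½ · (50 - 46) · 8 = 16.
Change in producer surplus = 16 - 64 = -48.

-48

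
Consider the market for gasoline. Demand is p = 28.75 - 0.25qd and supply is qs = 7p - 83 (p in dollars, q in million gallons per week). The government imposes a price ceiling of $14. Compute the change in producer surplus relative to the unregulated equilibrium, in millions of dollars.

-116

Rearranging demand gives qd = 115 - 4p. Equilibrium: 115 - 4p = 7p - 83, so 198 = 11p and p* = 18, q* = 43.
Because the ceiling (14) lies below the market-clearing price, it is binding.
At p = 14: qd = 115 - 4·14 = 59 and qs = 7·14 - 83 = 15.
Producer surplus without the control is ½ · (18 - 83/7) · 43 = 1849/14.
With the ceiling, producers sell 15 units at 14, so PS = ½ · (14 - 83/7) · 15 = 225/14.
Change in producer surplus = 225/14 - 1849/14 = -116.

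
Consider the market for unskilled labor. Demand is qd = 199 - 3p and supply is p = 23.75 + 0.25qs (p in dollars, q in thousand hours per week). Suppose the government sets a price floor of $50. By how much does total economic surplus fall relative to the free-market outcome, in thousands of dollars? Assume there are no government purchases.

Rearranging supply gives qs = 4p - 95. Setting quantity demanded equal to quantity supplied, 199 - 3p = 4p - 95, gives p* = 42 and q* = 73.
Because the floor (50) lies above the market-clearing price, it is binding.
At p = 50: qd = 199 - 3·50 = 49 and qs = 4·50 - 95 = 105.
Quantity traded falls to 49. At q = 49 the demand price is (199 - 49)/3 = 50 and the supply price is (95 + 49)/4 = 36.
Deadweight loss = ½ · (50 - 36) · (73 - 49) = ½ · 14 · 24 = 168.

168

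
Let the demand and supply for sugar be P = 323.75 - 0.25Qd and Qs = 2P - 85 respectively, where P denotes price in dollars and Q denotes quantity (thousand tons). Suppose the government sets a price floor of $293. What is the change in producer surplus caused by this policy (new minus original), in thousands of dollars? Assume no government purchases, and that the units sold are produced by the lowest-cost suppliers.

Rearranging demand gives Qd = 1295 - 4P. Without the control the market clears where 1295 - 4P = 2P - 85, i.e. P* = 230 and Q* = 375.
Since 293 > 230, the floor is binding.
At P = 293: Qd = 1295 - 4·293 = 123 and Qs = 2·293 - 85 = 501.
Producer surplus without the control is ½ · (230 - 42.5) · 375 = 35156.25.
With the floor, 123 units are sold at 293. The supply price at Q = 123 is 104, so PS = ½ · [(293 - 42.5) + (293 - 104)] · 123 = 27029.25.
Change in producer surplus = 27029.25 - 35156.25 = -8127.

-8127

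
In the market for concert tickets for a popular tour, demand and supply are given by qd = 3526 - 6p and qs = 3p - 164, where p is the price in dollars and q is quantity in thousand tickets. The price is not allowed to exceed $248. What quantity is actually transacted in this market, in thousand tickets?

Equilibrium: 3526 - 6p = 3p - 164, so 3690 = 9p and p* = 410, q* = 1066.
The ceiling of 248 is below the equilibrium price 410, so it binds.
At p = 248: qd = 3526 - 6·248 = 2038 and qs = 3·248 - 164 = 580.
The quantity actually transacted is the short side, supply: 580.

580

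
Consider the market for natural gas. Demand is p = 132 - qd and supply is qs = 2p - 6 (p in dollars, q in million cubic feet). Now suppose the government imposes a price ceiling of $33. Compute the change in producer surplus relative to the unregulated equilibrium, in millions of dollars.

-949

Rearranging demand gives qd = 132 - p. Equilibrium: 132 - p = 2p - 6, so 138 = 3p and p* = 46, q* = 86.
Because the ceiling (33) lies below the market-clearing price, it is binding.
At p = 33: qd = 132 - 33 = 99 and qs = 2·33 - 6 = 60.
Producer surplus without the control is ½ · (46 - 3) · 86 = 1849.
With the ceiling, producers sell 60 units at 33, so PS = ½ · (33 - 3) · 60 = 900.
Change in producer surplus = 900 - 1849 = -949.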